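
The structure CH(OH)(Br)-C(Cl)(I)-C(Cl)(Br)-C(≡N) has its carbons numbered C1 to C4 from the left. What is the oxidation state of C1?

Bonds to more-electronegative neighbours contribute +1 each, bonds to H or metals contribute −1 each, and C–C bonds contribute 0.
C1 has one bond to C (0), one bond to H (-1), one bond to O (+1), one bond to Br (+1).
Oxidation state = 0 − 1 + 1 + 1 = +1.

+1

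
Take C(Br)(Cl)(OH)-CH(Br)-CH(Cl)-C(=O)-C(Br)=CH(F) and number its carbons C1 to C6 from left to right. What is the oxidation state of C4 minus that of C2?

+2

C4: 2C, 2O → 0 + 2 = +2
C2: 2C, 1H, 1Br → 0 − 1 + 1 = 0
Difference: +2 − (0) = +2.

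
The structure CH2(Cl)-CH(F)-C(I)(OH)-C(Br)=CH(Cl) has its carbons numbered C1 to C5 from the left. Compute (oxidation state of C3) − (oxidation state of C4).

C3: 2C, 1O, 1I → 0 + 1 + 1 = +2
C4: 3C, 1Br → 0 + 1 = +1
Difference: +2 − (+1) = +1.

+1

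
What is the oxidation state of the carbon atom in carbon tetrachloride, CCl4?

The carbon has one bond to Cl (+1), one bond to Cl (+1), one bond to Cl (+1), one bond to Cl (+1).
Oxidation state = +1 + 1 + 1 + 1 = +4.

+4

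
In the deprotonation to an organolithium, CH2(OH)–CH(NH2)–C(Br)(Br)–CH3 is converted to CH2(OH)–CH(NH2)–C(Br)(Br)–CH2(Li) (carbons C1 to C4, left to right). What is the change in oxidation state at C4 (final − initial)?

Before: C4 has 1 bond to C, 3 bonds to H → oxidation state -3.
After: C4 has 1 bond to C, 2 bonds to H, 1 bond to Li → oxidation state -3.
Δ = -3 − (-3) = 0, so no net redox change at C4.

0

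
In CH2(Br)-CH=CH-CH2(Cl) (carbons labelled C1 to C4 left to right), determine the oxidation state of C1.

Count +1 for every bond to an atom more electronegative than carbon and −1 for every bond to one less electronegative; C–C bonds are 0.
C1 has one bond to C (0), one bond to H (-1), one bond to H (-1), one bond to Br (+1).
Oxidation state = 0 − 1 − 1 + 1 = -1.

-1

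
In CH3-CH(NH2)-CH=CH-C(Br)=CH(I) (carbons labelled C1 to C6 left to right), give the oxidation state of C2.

Assign +1 per bond to O/N/halogen, −1 per bond to H or an electropositive element, and 0 per bond to carbon.
C2 has one bond to C (0), one bond to C (0), one bond to H (-1), one bond to N (+1).
Oxidation state = 0 + 0 − 1 + 1 = 0.

0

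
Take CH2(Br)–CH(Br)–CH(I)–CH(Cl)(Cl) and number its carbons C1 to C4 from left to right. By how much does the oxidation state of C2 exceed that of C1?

C2: 2C, 1H, 1Br → 0 − 1 + 1 = 0
C1: 1C, 2H, 1Br → 0 − 2 + 1 = -1
Difference: 0 − (-1) = +1.

+1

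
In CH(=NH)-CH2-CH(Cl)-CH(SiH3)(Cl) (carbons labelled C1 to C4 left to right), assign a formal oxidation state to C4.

C4 has one bond to C (0), one bond to H (-1), one bond to Si (-1), one bond to Cl (+1).
Oxidation state = 0 − 1 − 1 + 1 = -1.

-1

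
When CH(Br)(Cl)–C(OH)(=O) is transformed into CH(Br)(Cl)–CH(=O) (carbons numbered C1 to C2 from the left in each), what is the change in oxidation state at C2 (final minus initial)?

-2

Before: C2 has 1 bond to C, 3 bonds to O → oxidation state +3.
After: C2 has 1 bond to C, 1 bond to H, 2 bonds to O → oxidation state +1.
Δ = +1 − (+3) = -2, so this is a reduction at C2.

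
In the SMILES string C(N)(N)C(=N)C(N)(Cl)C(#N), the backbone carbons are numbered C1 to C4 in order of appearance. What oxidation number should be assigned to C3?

+2

Each bond to a more electronegative atom (O, N, halogen) counts +1, each bond to a less electronegative atom (H, metal, B, Si) counts −1, and each C–C bond counts 0.
C3 has one bond to C (0), one bond to C (0), one bond to N (+1), one bond to Cl (+1).
Oxidation state = 0 + 0 + 1 + 1 = +2.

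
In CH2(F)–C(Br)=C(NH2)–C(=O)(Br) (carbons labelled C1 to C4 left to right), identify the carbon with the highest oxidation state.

C4

Tallying each carbon's bonds:
C1: 1C, 2H, 1F → 0 − 2 + 1 = -1
C2: 3C, 1Br → 0 + 1 = +1
C3: 3C, 1N → 0 + 1 = +1
C4: 1C, 2O, 1Br → 0 + 2 + 1 = +3
The most oxidised carbon is C4 at +3.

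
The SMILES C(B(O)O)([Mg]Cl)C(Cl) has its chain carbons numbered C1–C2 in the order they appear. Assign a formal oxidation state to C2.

Count +1 for every bond to an atom more electronegative than carbon and −1 for every bond to one less electronegative; C–C bonds are 0.
C2 has one bond to C (0), one bond to Cl (+1), one bond to H (-1), one bond to H (-1).
Oxidation state = 0 + 1 − 1 − 1 = -1.

-1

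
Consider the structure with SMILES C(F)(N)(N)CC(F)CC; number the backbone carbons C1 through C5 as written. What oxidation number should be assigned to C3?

0

Count +1 for every bond to an atom more electronegative than carbon and −1 for every bond to one less electronegative; C–C bonds are 0.
C3 has one bond to C (0), one bond to C (0), one bond to F (+1), one bond to H (-1).
Oxidation state = 0 + 0 + 1 − 1 = 0.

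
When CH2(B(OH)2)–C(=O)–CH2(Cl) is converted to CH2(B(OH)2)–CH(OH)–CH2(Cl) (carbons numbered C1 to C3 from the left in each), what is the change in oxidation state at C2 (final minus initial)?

-2

Before: C2 has 2 bonds to C, 2 bonds to O → oxidation state +2.
After: C2 has 2 bonds to C, 1 bond to H, 1 bond to O → oxidation state 0.
Δ = 0 − (+2) = -2, so this is a reduction at C2.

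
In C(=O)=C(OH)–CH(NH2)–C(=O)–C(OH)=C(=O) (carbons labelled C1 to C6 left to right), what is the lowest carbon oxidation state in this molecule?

0

Tallying each carbon's bonds:
C1: 2C, 2O → 0 + 2 = +2
C2: 3C, 1O → 0 + 1 = +1
C3: 2C, 1H, 1N → 0 − 1 + 1 = 0
C4: 2C, 2O → 0 + 2 = +2
C5: 3C, 1O → 0 + 1 = +1
C6: 2C, 2O → 0 + 2 = +2
The lowest value is 0.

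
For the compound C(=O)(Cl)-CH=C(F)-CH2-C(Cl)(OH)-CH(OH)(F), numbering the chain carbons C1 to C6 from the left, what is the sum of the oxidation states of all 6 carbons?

+4

Count +1 for every bond to an atom more electronegative than carbon and −1 for every bond to one less electronegative; C–C bonds are 0. Tallying each carbon:
C1: 1C, 2O, 1Cl → 0 + 2 + 1 = +3
C2: 3C, 1H → 0 − 1 = -1
C3: 3C, 1F → 0 + 1 = +1
C4: 2C, 2H → 0 − 2 = -2
C5: 2C, 1O, 1Cl → 0 + 1 + 1 = +2
C6: 1C, 1H, 1O, 1F → 0 − 1 + 1 + 1 = +1
Sum = +3 − 1 + 1 − 2 + 2 + 1 = +4.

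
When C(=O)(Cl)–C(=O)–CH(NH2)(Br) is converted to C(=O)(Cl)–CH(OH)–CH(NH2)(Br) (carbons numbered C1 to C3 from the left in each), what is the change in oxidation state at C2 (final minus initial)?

-2

Before: C2 has 2 bonds to C, 2 bonds to O → oxidation state +2.
After: C2 has 2 bonds to C, 1 bond to H, 1 bond to O → oxidation state 0.
Δ = 0 − (+2) = -2, so this is a reduction at C2.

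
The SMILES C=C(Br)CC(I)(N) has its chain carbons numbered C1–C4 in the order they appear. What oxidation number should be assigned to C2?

Bonds to more-electronegative neighbours contribute +1 each, bonds to H or metals contribute −1 each, and C–C bonds contribute 0.
C2 has a double bond to C (2×0 = 0), one bond to C (0), one bond to Br (+1).
Oxidation state = 0 + 0 + 1 = +1.

+1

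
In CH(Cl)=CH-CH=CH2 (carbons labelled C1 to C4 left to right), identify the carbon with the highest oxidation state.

Tallying each carbon's bonds:
C1: 2C, 1H, 1Cl → 0 − 1 + 1 = 0
C2: 3C, 1H → 0 − 1 = -1
C3: 3C, 1H → 0 − 1 = -1
C4: 2C, 2H → 0 − 2 = -2
The most oxidised carbon is C1 at 0.

C1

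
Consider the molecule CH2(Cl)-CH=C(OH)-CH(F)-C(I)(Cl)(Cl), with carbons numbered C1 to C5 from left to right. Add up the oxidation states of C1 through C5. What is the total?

+2

Tallying each carbon's bonds:
C1: 1C, 2H, 1Cl → 0 − 2 + 1 = -1
C2: 3C, 1H → 0 − 1 = -1
C3: 3C, 1O → 0 + 1 = +1
C4: 2C, 1H, 1F → 0 − 1 + 1 = 0
C5: 1C, 2Cl, 1I → 0 + 2 + 1 = +3
Sum = -1 − 1 + 1 + 0 + 3 = +2.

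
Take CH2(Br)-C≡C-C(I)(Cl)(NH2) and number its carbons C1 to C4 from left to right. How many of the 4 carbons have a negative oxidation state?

1

Each bond to a more electronegative atom (O, N, halogen) counts +1, each bond to a less electronegative atom (H, metal, B, Si) counts −1, and each C–C bond counts 0. Tallying each carbon:
C1: 1C, 2H, 1Br → 0 − 2 + 1 = -1
C2: 4C → 0 = 0
C3: 4C → 0 = 0
C4: 1C, 1N, 1Cl, 1I → 0 + 1 + 1 + 1 = +3
1 carbon (C1) meets the condition.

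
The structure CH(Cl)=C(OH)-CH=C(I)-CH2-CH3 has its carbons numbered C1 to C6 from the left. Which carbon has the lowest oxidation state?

Assign +1 per bond to O/N/halogen, −1 per bond to H or an electropositive element, and 0 per bond to carbon. Tallying each carbon:
C1: 2C, 1H, 1Cl → 0 − 1 + 1 = 0
C2: 3C, 1O → 0 + 1 = +1
C3: 3C, 1H → 0 − 1 = -1
C4: 3C, 1I → 0 + 1 = +1
C5: 2C, 2H → 0 − 2 = -2
C6: 1C, 3H → 0 − 3 = -3
The most reduced carbon is C6 at -3.

C6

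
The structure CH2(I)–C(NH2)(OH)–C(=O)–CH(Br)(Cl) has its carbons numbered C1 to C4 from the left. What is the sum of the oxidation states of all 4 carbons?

+4

Count +1 for every bond to an atom more electronegative than carbon and −1 for every bond to one less electronegative; C–C bonds are 0. Tallying each carbon:
C1: 1C, 2H, 1I → 0 − 2 + 1 = -1
C2: 2C, 1O, 1N → 0 + 1 + 1 = +2
C3: 2C, 2O → 0 + 2 = +2
C4: 1C, 1H, 1Cl, 1Br → 0 − 1 + 1 + 1 = +1
Sum = -1 + 2 + 2 + 1 = +4.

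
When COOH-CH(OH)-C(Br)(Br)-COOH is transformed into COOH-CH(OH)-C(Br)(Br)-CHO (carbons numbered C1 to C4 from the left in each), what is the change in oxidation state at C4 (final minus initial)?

Before: C4 has 1 bond to C, 3 bonds to O → oxidation state +3.
After: C4 has 1 bond to C, 1 bond to H, 2 bonds to O → oxidation state +1.
Δ = +1 − (+3) = -2, so this is a reduction at C4.

-2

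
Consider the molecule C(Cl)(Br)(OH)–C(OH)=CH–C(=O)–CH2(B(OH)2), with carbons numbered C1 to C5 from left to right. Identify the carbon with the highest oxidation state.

C1

Each bond to a more electronegative atom (O, N, halogen) counts +1, each bond to a less electronegative atom (H, metal, B, Si) counts −1, and each C–C bond counts 0. Tallying each carbon:
C1: 1C, 1O, 1Cl, 1Br → 0 + 1 + 1 + 1 = +3
C2: 3C, 1O → 0 + 1 = +1
C3: 3C, 1H → 0 − 1 = -1
C4: 2C, 2O → 0 + 2 = +2
C5: 1C, 2H, 1B → 0 − 2 − 1 = -3
The most oxidised carbon is C1 at +3.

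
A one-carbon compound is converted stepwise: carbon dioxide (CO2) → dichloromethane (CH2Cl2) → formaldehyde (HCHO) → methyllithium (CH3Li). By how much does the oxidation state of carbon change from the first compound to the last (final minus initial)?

-8

Carbon oxidation states along the series — carbon dioxide: +4, dichloromethane: 0, formaldehyde: 0, methyllithium: -4.
Net change = -4 − (+4) = -8.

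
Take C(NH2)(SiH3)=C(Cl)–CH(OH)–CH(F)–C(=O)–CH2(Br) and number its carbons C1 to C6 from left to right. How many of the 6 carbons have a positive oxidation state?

Tallying each carbon's bonds:
C1: 2C, 1N, 1Si → 0 + 1 − 1 = 0
C2: 3C, 1Cl → 0 + 1 = +1
C3: 2C, 1H, 1O → 0 − 1 + 1 = 0
C4: 2C, 1H, 1F → 0 − 1 + 1 = 0
C5: 2C, 2O → 0 + 2 = +2
C6: 1C, 2H, 1Br → 0 − 2 + 1 = -1
2 carbons (C2, C5) meet the condition.

2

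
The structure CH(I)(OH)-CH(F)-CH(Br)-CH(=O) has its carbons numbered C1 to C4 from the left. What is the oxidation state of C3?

Each bond to a more electronegative atom (O, N, halogen) counts +1, each bond to a less electronegative atom (H, metal, B, Si) counts −1, and each C–C bond counts 0.
C3 has one bond to C (0), one bond to C (0), one bond to H (-1), one bond to Br (+1).
Oxidation state = 0 + 0 − 1 + 1 = 0.

0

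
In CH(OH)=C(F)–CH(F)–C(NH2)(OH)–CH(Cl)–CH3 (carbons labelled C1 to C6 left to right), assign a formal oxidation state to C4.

+2

Bonds to more-electronegative neighbours contribute +1 each, bonds to H or metals contribute −1 each, and C–C bonds contribute 0.
C4 has one bond to C (0), one bond to C (0), one bond to N (+1), one bond to O (+1).
Oxidation state = 0 + 0 + 1 + 1 = +2.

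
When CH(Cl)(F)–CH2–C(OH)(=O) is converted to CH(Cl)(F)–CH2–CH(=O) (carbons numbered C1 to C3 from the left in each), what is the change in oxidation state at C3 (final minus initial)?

-2

Before: C3 has 1 bond to C, 3 bonds to O → oxidation state +3.
After: C3 has 1 bond to C, 1 bond to H, 2 bonds to O → oxidation state +1.
Δ = +1 − (+3) = -2, so this is a reduction at C3.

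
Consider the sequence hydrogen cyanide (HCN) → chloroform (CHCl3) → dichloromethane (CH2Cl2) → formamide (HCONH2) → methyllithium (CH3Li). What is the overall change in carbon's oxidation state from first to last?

-6

Carbon oxidation states along the series — hydrogen cyanide: +2, chloroform: +2, dichloromethane: 0, formamide: +2, methyllithium: -4.
Net change = -4 − (+2) = -6.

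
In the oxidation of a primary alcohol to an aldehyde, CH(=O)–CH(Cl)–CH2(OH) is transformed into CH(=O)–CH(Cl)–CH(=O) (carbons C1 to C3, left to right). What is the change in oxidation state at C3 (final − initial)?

Before: C3 has 1 bond to C, 2 bonds to H, 1 bond to O → oxidation state -1.
After: C3 has 1 bond to C, 1 bond to H, 2 bonds to O → oxidation state +1.
Δ = +1 − (-1) = +2, so this is an oxidation at C3.

+2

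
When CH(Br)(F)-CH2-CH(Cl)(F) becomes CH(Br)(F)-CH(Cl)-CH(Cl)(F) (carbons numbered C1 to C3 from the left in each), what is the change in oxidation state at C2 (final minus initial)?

Before: C2 has 2 bonds to C, 2 bonds to H → oxidation state -2.
After: C2 has 2 bonds to C, 1 bond to H, 1 bond to Cl → oxidation state 0.
Δ = 0 − (-2) = +2, so this is an oxidation at C2.

+2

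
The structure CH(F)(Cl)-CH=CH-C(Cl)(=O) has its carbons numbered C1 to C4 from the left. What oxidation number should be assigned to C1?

+1

C1 has one bond to C (0), one bond to F (+1), one bond to Cl (+1), one bond to H (-1).
Oxidation state = 0 + 1 + 1 − 1 = +1.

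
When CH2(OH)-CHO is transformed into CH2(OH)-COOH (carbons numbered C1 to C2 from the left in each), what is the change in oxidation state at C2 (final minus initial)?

Before: C2 has 1 bond to C, 1 bond to H, 2 bonds to O → oxidation state +1.
After: C2 has 1 bond to C, 3 bonds to O → oxidation state +3.
Δ = +3 − (+1) = +2, so this is an oxidation at C2.

+2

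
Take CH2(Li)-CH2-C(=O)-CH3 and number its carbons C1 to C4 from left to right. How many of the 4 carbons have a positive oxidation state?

1

Assign +1 per bond to O/N/halogen, −1 per bond to H or an electropositive element, and 0 per bond to carbon. Tallying each carbon:
C1: 1C, 2H, 1Li → 0 − 2 − 1 = -3
C2: 2C, 2H → 0 − 2 = -2
C3: 2C, 2O → 0 + 2 = +2
C4: 1C, 3H → 0 − 3 = -3
1 carbon (C3) meets the condition.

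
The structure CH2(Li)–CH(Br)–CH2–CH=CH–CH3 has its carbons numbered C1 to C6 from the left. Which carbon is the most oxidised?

C2

Tallying each carbon's bonds:
C1: 1C, 2H, 1Li → 0 − 2 − 1 = -3
C2: 2C, 1H, 1Br → 0 − 1 + 1 = 0
C3: 2C, 2H → 0 − 2 = -2
C4: 3C, 1H → 0 − 1 = -1
C5: 3C, 1H → 0 − 1 = -1
C6: 1C, 3H → 0 − 3 = -3
The most oxidised carbon is C2 at 0.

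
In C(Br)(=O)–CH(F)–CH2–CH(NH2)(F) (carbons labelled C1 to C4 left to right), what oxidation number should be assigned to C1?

Each bond to a more electronegative atom (O, N, halogen) counts +1, each bond to a less electronegative atom (H, metal, B, Si) counts −1, and each C–C bond counts 0.
C1 has one bond to C (0), one bond to Br (+1), a double bond to O (2×+1 = +2).
Oxidation state = 0 + 1 + 2 = +3.

+3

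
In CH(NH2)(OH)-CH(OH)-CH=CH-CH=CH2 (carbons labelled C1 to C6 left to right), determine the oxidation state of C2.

0

Bonds to more-electronegative neighbours contribute +1 each, bonds to H or metals contribute −1 each, and C–C bonds contribute 0.
C2 has one bond to C (0), one bond to C (0), one bond to O (+1), one bond to H (-1).
Oxidation state = 0 + 0 + 1 − 1 = 0.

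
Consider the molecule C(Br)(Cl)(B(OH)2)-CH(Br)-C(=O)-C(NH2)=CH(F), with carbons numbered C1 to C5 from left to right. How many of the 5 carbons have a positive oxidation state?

3

Each bond to a more electronegative atom (O, N, halogen) counts +1, each bond to a less electronegative atom (H, metal, B, Si) counts −1, and each C–C bond counts 0. Tallying each carbon:
C1: 1C, 1Cl, 1Br, 1B → 0 + 1 + 1 − 1 = +1
C2: 2C, 1H, 1Br → 0 − 1 + 1 = 0
C3: 2C, 2O → 0 + 2 = +2
C4: 3C, 1N → 0 + 1 = +1
C5: 2C, 1H, 1F → 0 − 1 + 1 = 0
3 carbons (C1, C3, C4) meet the condition.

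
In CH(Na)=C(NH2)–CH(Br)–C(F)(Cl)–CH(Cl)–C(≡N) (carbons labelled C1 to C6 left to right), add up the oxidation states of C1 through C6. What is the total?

+4

Bonds to more-electronegative neighbours contribute +1 each, bonds to H or metals contribute −1 each, and C–C bonds contribute 0. Tallying each carbon:
C1: 2C, 1H, 1Na → 0 − 1 − 1 = -2
C2: 3C, 1N → 0 + 1 = +1
C3: 2C, 1H, 1Br → 0 − 1 + 1 = 0
C4: 2C, 1F, 1Cl → 0 + 1 + 1 = +2
C5: 2C, 1H, 1Cl → 0 − 1 + 1 = 0
C6: 1C, 3N → 0 + 3 = +3
Sum = -2 + 1 + 0 + 2 + 0 + 3 = +4.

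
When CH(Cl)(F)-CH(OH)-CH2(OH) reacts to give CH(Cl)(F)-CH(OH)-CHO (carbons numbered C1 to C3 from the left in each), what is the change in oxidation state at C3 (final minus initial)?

Before: C3 has 1 bond to C, 2 bonds to H, 1 bond to O → oxidation state -1.
After: C3 has 1 bond to C, 1 bond to H, 2 bonds to O → oxidation state +1.
Δ = +1 − (-1) = +2, so this is an oxidation at C3.

+2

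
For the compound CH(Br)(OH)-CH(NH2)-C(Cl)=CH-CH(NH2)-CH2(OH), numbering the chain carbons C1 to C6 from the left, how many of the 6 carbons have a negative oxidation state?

2

Tallying each carbon's bonds:
C1: 1C, 1H, 1O, 1Br → 0 − 1 + 1 + 1 = +1
C2: 2C, 1H, 1N → 0 − 1 + 1 = 0
C3: 3C, 1Cl → 0 + 1 = +1
C4: 3C, 1H → 0 − 1 = -1
C5: 2C, 1H, 1N → 0 − 1 + 1 = 0
C6: 1C, 2H, 1O → 0 − 2 + 1 = -1
2 carbons (C4, C6) meet the condition.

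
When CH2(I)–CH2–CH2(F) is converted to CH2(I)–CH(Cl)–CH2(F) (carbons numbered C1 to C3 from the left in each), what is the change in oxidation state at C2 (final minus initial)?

+2

Before: C2 has 2 bonds to C, 2 bonds to H → oxidation state -2.
After: C2 has 2 bonds to C, 1 bond to H, 1 bond to Cl → oxidation state 0.
Δ = 0 − (-2) = +2, so this is an oxidation at C2.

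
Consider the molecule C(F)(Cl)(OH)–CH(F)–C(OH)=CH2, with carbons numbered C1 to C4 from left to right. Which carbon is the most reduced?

Assign +1 per bond to O/N/halogen, −1 per bond to H or an electropositive element, and 0 per bond to carbon. Tallying each carbon:
C1: 1C, 1O, 1F, 1Cl → 0 + 1 + 1 + 1 = +3
C2: 2C, 1H, 1F → 0 − 1 + 1 = 0
C3: 3C, 1O → 0 + 1 = +1
C4: 2C, 2H → 0 − 2 = -2
The most reduced carbon is C4 at -2.

C4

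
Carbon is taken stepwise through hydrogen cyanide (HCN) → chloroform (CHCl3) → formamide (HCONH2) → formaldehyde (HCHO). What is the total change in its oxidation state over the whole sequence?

Carbon oxidation states along the series — hydrogen cyanide: +2, chloroform: +2, formamide: +2, formaldehyde: 0.
Net change = 0 − (+2) = -2.

-2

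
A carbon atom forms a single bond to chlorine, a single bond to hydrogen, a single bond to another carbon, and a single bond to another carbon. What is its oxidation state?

Bonds to more-electronegative neighbours contribute +1 each, bonds to H or metals contribute −1 each, and C–C bonds contribute 0.
The carbon has one bond to C (0), one bond to C (0), one bond to Cl (+1), one bond to H (-1).
Oxidation state = 0 + 0 + 1 − 1 = 0.

0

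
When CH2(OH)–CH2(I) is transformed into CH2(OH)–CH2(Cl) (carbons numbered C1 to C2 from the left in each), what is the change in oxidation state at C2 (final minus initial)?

0

Before: C2 has 1 bond to C, 2 bonds to H, 1 bond to I → oxidation state -1.
After: C2 has 1 bond to C, 2 bonds to H, 1 bond to Cl → oxidation state -1.
Δ = -1 − (-1) = 0, so no net redox change at C2.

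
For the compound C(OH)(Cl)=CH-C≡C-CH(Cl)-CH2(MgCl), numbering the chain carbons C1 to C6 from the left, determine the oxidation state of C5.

Assign +1 per bond to O/N/halogen, −1 per bond to H or an electropositive element, and 0 per bond to carbon.
C5 has one bond to C (0), one bond to C (0), one bond to Cl (+1), one bond to H (-1).
Oxidation state = 0 + 0 + 1 − 1 = 0.

0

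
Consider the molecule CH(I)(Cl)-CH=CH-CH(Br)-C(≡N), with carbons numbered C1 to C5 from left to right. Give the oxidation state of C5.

C5 has one bond to C (0), a triple bond to N (3×+1 = +3).
Oxidation state = 0 + 3 = +3.

+3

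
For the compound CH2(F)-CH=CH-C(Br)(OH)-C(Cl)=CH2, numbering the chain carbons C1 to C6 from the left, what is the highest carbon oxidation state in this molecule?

+2

Tallying each carbon's bonds:
C1: 1C, 2H, 1F → 0 − 2 + 1 = -1
C2: 3C, 1H → 0 − 1 = -1
C3: 3C, 1H → 0 − 1 = -1
C4: 2C, 1O, 1Br → 0 + 1 + 1 = +2
C5: 3C, 1Cl → 0 + 1 = +1
C6: 2C, 2H → 0 − 2 = -2
The highest value is +2.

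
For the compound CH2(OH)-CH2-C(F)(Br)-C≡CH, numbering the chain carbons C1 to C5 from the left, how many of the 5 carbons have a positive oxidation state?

1

Tallying each carbon's bonds:
C1: 1C, 2H, 1O → 0 − 2 + 1 = -1
C2: 2C, 2H → 0 − 2 = -2
C3: 2C, 1F, 1Br → 0 + 1 + 1 = +2
C4: 4C → 0 = 0
C5: 3C, 1H → 0 − 1 = -1
1 carbon (C3) meets the condition.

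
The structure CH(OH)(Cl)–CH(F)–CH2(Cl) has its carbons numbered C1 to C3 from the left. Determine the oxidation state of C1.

Count +1 for every bond to an atom more electronegative than carbon and −1 for every bond to one less electronegative; C–C bonds are 0.
C1 has one bond to C (0), one bond to O (+1), one bond to Cl (+1), one bond to H (-1).
Oxidation state = 0 + 1 + 1 − 1 = +1.

+1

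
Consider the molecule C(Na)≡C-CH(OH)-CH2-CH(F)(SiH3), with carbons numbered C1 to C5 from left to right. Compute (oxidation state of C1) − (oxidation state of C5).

C1: 3C, 1Na → 0 − 1 = -1
C5: 1C, 1H, 1F, 1Si → 0 − 1 + 1 − 1 = -1
Difference: -1 − (-1) = 0.

0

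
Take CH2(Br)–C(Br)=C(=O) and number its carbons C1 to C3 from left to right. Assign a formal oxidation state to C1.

-1

Count +1 for every bond to an atom more electronegative than carbon and −1 for every bond to one less electronegative; C–C bonds are 0.
C1 has one bond to C (0), one bond to Br (+1), one bond to H (-1), one bond to H (-1).
Oxidation state = 0 + 1 − 1 − 1 = -1.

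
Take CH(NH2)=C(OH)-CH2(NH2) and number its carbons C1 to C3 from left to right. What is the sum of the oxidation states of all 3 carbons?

0

Count +1 for every bond to an atom more electronegative than carbon and −1 for every bond to one less electronegative; C–C bonds are 0. Tallying each carbon:
C1: 2C, 1H, 1N → 0 − 1 + 1 = 0
C2: 3C, 1O → 0 + 1 = +1
C3: 1C, 2H, 1N → 0 − 2 + 1 = -1
Sum = 0 + 1 − 1 = 0.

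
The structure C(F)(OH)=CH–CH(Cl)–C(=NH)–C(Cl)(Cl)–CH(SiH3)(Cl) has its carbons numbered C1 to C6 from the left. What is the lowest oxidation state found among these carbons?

-1

Each bond to a more electronegative atom (O, N, halogen) counts +1, each bond to a less electronegative atom (H, metal, B, Si) counts −1, and each C–C bond counts 0. Tallying each carbon:
C1: 2C, 1O, 1F → 0 + 1 + 1 = +2
C2: 3C, 1H → 0 − 1 = -1
C3: 2C, 1H, 1Cl → 0 − 1 + 1 = 0
C4: 2C, 2N → 0 + 2 = +2
C5: 2C, 2Cl → 0 + 2 = +2
C6: 1C, 1H, 1Cl, 1Si → 0 − 1 + 1 − 1 = -1
The lowest value is -1.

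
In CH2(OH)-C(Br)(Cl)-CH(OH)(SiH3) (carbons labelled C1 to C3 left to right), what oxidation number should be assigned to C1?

C1 has one bond to C (0), one bond to H (-1), one bond to O (+1), one bond to H (-1).
Oxidation state = 0 − 1 + 1 − 1 = -1.

-1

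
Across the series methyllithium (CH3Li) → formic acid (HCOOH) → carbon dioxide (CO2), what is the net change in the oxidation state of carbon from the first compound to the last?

+8

Carbon oxidation states along the series — methyllithium: -4, formic acid: +2, carbon dioxide: +4.
Net change = +4 − (-4) = +8.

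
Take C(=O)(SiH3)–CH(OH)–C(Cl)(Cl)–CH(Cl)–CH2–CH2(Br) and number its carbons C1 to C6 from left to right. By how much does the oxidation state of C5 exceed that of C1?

C5: 2C, 2H → 0 − 2 = -2
C1: 1C, 2O, 1Si → 0 + 2 − 1 = +1
Difference: -2 − (+1) = -3.

-3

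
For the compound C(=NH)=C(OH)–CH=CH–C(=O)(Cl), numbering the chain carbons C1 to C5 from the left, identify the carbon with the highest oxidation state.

Bonds to more-electronegative neighbours contribute +1 each, bonds to H or metals contribute −1 each, and C–C bonds contribute 0. Tallying each carbon:
C1: 2C, 2N → 0 + 2 = +2
C2: 3C, 1O → 0 + 1 = +1
C3: 3C, 1H → 0 − 1 = -1
C4: 3C, 1H → 0 − 1 = -1
C5: 1C, 2O, 1Cl → 0 + 2 + 1 = +3
The most oxidised carbon is C5 at +3.

C5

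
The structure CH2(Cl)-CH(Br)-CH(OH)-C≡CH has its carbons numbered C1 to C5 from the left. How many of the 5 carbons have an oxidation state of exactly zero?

3

Tallying each carbon's bonds:
C1: 1C, 2H, 1Cl → 0 − 2 + 1 = -1
C2: 2C, 1H, 1Br → 0 − 1 + 1 = 0
C3: 2C, 1H, 1O → 0 − 1 + 1 = 0
C4: 4C → 0 = 0
C5: 3C, 1H → 0 − 1 = -1
3 carbons (C2, C3, C4) meet the condition.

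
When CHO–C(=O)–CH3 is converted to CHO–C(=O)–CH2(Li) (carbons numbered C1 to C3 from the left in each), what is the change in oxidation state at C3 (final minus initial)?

Before: C3 has 1 bond to C, 3 bonds to H → oxidation state -3.
After: C3 has 1 bond to C, 2 bonds to H, 1 bond to Li → oxidation state -3.
Δ = -3 − (-3) = 0, so no net redox change at C3.

0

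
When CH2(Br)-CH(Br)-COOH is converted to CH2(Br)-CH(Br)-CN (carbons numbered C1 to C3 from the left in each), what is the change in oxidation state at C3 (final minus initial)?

0

Before: C3 has 1 bond to C, 3 bonds to O → oxidation state +3.
After: C3 has 1 bond to C, 3 bonds to N → oxidation state +3.
Δ = +3 − (+3) = 0, so no net redox change at C3.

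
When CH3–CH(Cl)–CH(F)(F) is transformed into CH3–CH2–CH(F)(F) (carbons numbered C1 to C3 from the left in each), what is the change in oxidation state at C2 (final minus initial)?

-2

Before: C2 has 2 bonds to C, 1 bond to H, 1 bond to Cl → oxidation state 0.
After: C2 has 2 bonds to C, 2 bonds to H → oxidation state -2.
Δ = -2 − (0) = -2, so this is a reduction at C2.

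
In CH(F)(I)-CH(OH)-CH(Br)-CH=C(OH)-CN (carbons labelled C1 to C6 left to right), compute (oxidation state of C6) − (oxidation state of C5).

+2

C6: 1C, 3N → 0 + 3 = +3
C5: 3C, 1O → 0 + 1 = +1
Difference: +3 − (+1) = +2.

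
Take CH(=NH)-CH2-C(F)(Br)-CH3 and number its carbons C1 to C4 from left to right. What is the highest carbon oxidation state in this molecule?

Each bond to a more electronegative atom (O, N, halogen) counts +1, each bond to a less electronegative atom (H, metal, B, Si) counts −1, and each C–C bond counts 0. Tallying each carbon:
C1: 1C, 1H, 2N → 0 − 1 + 2 = +1
C2: 2C, 2H → 0 − 2 = -2
C3: 2C, 1F, 1Br → 0 + 1 + 1 = +2
C4: 1C, 3H → 0 − 3 = -3
The highest value is +2.

+2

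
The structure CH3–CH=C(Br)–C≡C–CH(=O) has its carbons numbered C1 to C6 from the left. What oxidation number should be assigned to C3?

Each bond to a more electronegative atom (O, N, halogen) counts +1, each bond to a less electronegative atom (H, metal, B, Si) counts −1, and each C–C bond counts 0.
C3 has a double bond to C (2×0 = 0), one bond to C (0), one bond to Br (+1).
Oxidation state = 0 + 0 + 1 = +1.

+1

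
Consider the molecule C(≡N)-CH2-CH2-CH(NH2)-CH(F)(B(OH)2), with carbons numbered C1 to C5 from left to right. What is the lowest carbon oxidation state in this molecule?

-2

Tallying each carbon's bonds:
C1: 1C, 3N → 0 + 3 = +3
C2: 2C, 2H → 0 − 2 = -2
C3: 2C, 2H → 0 − 2 = -2
C4: 2C, 1H, 1N → 0 − 1 + 1 = 0
C5: 1C, 1H, 1F, 1B → 0 − 1 + 1 − 1 = -1
The lowest value is -2.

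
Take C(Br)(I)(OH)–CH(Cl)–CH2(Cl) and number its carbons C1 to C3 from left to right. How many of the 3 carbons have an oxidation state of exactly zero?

1

Each bond to a more electronegative atom (O, N, halogen) counts +1, each bond to a less electronegative atom (H, metal, B, Si) counts −1, and each C–C bond counts 0. Tallying each carbon:
C1: 1C, 1O, 1Br, 1I → 0 + 1 + 1 + 1 = +3
C2: 2C, 1H, 1Cl → 0 − 1 + 1 = 0
C3: 1C, 2H, 1Cl → 0 − 2 + 1 = -1
1 carbon (C2) meets the condition.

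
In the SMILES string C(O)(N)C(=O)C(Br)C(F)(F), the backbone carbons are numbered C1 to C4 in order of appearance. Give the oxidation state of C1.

+1

C1 has one bond to C (0), one bond to H (-1), one bond to O (+1), one bond to N (+1).
Oxidation state = 0 − 1 + 1 + 1 = +1.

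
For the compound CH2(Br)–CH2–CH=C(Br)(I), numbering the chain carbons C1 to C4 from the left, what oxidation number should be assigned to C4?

Count +1 for every bond to an atom more electronegative than carbon and −1 for every bond to one less electronegative; C–C bonds are 0.
C4 has a double bond to C (2×0 = 0), one bond to Br (+1), one bond to I (+1).
Oxidation state = 0 + 1 + 1 = +2.

+2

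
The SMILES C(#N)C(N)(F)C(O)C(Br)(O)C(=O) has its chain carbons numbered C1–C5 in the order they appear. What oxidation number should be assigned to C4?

+2

Assign +1 per bond to O/N/halogen, −1 per bond to H or an electropositive element, and 0 per bond to carbon.
C4 has one bond to C (0), one bond to C (0), one bond to Br (+1), one bond to O (+1).
Oxidation state = 0 + 0 + 1 + 1 = +2.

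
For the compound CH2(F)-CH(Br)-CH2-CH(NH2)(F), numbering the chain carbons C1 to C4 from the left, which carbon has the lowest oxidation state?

Tallying each carbon's bonds:
C1: 1C, 2H, 1F → 0 − 2 + 1 = -1
C2: 2C, 1H, 1Br → 0 − 1 + 1 = 0
C3: 2C, 2H → 0 − 2 = -2
C4: 1C, 1H, 1N, 1F → 0 − 1 + 1 + 1 = +1
The most reduced carbon is C3 at -2.

C3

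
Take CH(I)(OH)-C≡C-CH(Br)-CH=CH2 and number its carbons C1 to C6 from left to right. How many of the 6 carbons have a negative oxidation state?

2

Tallying each carbon's bonds:
C1: 1C, 1H, 1O, 1I → 0 − 1 + 1 + 1 = +1
C2: 4C → 0 = 0
C3: 4C → 0 = 0
C4: 2C, 1H, 1Br → 0 − 1 + 1 = 0
C5: 3C, 1H → 0 − 1 = -1
C6: 2C, 2H → 0 − 2 = -2
2 carbons (C5, C6) meet the condition.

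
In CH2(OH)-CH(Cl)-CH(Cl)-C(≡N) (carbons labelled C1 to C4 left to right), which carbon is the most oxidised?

Tallying each carbon's bonds:
C1: 1C, 2H, 1O → 0 − 2 + 1 = -1
C2: 2C, 1H, 1Cl → 0 − 1 + 1 = 0
C3: 2C, 1H, 1Cl → 0 − 1 + 1 = 0
C4: 1C, 3N → 0 + 3 = +3
The most oxidised carbon is C4 at +3.

C4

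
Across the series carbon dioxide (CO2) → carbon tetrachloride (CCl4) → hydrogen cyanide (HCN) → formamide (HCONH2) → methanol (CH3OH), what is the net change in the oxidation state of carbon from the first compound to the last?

-6

Carbon oxidation states along the series — carbon dioxide: +4, carbon tetrachloride: +4, hydrogen cyanide: +2, formamide: +2, methanol: -2.
Net change = -2 − (+4) = -6.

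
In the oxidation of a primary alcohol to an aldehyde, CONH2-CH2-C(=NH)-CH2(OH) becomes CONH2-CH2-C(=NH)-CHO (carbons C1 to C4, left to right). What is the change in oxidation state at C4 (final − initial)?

+2

Before: C4 has 1 bond to C, 2 bonds to H, 1 bond to O → oxidation state -1.
After: C4 has 1 bond to C, 1 bond to H, 2 bonds to O → oxidation state +1.
Δ = +1 − (-1) = +2, so this is an oxidation at C4.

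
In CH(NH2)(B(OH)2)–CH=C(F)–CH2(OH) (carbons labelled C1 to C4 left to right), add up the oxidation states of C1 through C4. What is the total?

-2

Tallying each carbon's bonds:
C1: 1C, 1H, 1N, 1B → 0 − 1 + 1 − 1 = -1
C2: 3C, 1H → 0 − 1 = -1
C3: 3C, 1F → 0 + 1 = +1
C4: 1C, 2H, 1O → 0 − 2 + 1 = -1
Sum = -1 − 1 + 1 − 1 = -2.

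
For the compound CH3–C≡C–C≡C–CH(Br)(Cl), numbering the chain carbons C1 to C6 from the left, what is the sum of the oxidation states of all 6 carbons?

-2

Assign +1 per bond to O/N/halogen, −1 per bond to H or an electropositive element, and 0 per bond to carbon. Tallying each carbon:
C1: 1C, 3H → 0 − 3 = -3
C2: 4C → 0 = 0
C3: 4C → 0 = 0
C4: 4C → 0 = 0
C5: 4C → 0 = 0
C6: 1C, 1H, 1Cl, 1Br → 0 − 1 + 1 + 1 = +1
Sum = -3 + 0 + 0 + 0 + 0 + 1 = -2.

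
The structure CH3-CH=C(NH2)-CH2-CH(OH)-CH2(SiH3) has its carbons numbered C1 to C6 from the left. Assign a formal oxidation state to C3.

+1

Bonds to more-electronegative neighbours contribute +1 each, bonds to H or metals contribute −1 each, and C–C bonds contribute 0.
C3 has a double bond to C (2×0 = 0), one bond to C (0), one bond to N (+1).
Oxidation state = 0 + 0 + 1 = +1.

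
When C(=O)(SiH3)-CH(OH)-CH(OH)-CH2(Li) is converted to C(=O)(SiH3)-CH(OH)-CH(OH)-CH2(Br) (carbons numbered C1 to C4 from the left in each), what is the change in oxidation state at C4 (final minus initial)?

Before: C4 has 1 bond to C, 2 bonds to H, 1 bond to Li → oxidation state -3.
After: C4 has 1 bond to C, 2 bonds to H, 1 bond to Br → oxidation state -1.
Δ = -1 − (-3) = +2, so this is an oxidation at C4.

+2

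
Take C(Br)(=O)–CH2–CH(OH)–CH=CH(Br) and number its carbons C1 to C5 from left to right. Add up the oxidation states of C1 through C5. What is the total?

Each bond to a more electronegative atom (O, N, halogen) counts +1, each bond to a less electronegative atom (H, metal, B, Si) counts −1, and each C–C bond counts 0. Tallying each carbon:
C1: 1C, 2O, 1Br → 0 + 2 + 1 = +3
C2: 2C, 2H → 0 − 2 = -2
C3: 2C, 1H, 1O → 0 − 1 + 1 = 0
C4: 3C, 1H → 0 − 1 = -1
C5: 2C, 1H, 1Br → 0 − 1 + 1 = 0
Sum = +3 − 2 + 0 − 1 + 0 = 0.

0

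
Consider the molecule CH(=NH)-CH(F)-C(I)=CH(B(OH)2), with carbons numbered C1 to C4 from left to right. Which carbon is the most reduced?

Tallying each carbon's bonds:
C1: 1C, 1H, 2N → 0 − 1 + 2 = +1
C2: 2C, 1H, 1F → 0 − 1 + 1 = 0
C3: 3C, 1I → 0 + 1 = +1
C4: 2C, 1H, 1B → 0 − 1 − 1 = -2
The most reduced carbon is C4 at -2.

C4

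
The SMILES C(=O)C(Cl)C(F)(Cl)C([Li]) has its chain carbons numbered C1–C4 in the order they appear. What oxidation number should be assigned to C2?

0

Bonds to more-electronegative neighbours contribute +1 each, bonds to H or metals contribute −1 each, and C–C bonds contribute 0.
C2 has one bond to C (0), one bond to C (0), one bond to Cl (+1), one bond to H (-1).
Oxidation state = 0 + 0 + 1 − 1 = 0.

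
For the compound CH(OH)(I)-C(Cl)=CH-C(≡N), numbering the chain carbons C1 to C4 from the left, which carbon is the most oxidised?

C4

Tallying each carbon's bonds:
C1: 1C, 1H, 1O, 1I → 0 − 1 + 1 + 1 = +1
C2: 3C, 1Cl → 0 + 1 = +1
C3: 3C, 1H → 0 − 1 = -1
C4: 1C, 3N → 0 + 3 = +3
The most oxidised carbon is C4 at +3.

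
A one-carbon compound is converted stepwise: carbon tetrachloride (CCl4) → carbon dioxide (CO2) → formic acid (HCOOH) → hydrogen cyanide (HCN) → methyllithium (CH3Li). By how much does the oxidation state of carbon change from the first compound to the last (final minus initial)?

Carbon oxidation states along the series — carbon tetrachloride: +4, carbon dioxide: +4, formic acid: +2, hydrogen cyanide: +2, methyllithium: -4.
Net change = -4 − (+4) = -8.

-8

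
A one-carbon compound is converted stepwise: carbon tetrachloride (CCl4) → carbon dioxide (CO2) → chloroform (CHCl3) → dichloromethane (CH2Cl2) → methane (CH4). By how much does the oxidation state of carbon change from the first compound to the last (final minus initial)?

-8

Carbon oxidation states along the series — carbon tetrachloride: +4, carbon dioxide: +4, chloroform: +2, dichloromethane: 0, methane: -4.
Net change = -4 − (+4) = -8.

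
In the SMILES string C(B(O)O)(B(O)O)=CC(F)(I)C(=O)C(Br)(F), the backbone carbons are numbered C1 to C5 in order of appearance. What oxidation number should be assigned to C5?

+1

C5 has one bond to C (0), one bond to Br (+1), one bond to F (+1), one bond to H (-1).
Oxidation state = 0 + 1 + 1 − 1 = +1.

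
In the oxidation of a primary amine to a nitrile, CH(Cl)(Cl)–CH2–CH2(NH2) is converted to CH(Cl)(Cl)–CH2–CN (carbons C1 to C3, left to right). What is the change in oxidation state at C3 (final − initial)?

+4

Before: C3 has 1 bond to C, 2 bonds to H, 1 bond to N → oxidation state -1.
After: C3 has 1 bond to C, 3 bonds to N → oxidation state +3.
Δ = +3 − (-1) = +4, so this is an oxidation at C3.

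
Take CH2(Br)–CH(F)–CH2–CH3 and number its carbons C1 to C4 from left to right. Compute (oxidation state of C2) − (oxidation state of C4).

+3

C2: 2C, 1H, 1F → 0 − 1 + 1 = 0
C4: 1C, 3H → 0 − 3 = -3
Difference: 0 − (-3) = +3.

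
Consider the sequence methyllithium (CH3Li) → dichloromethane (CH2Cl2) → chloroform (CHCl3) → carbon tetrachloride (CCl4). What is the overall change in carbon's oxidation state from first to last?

Carbon oxidation states along the series — methyllithium: -4, dichloromethane: 0, chloroform: +2, carbon tetrachloride: +4.
Net change = +4 − (-4) = +8.

+8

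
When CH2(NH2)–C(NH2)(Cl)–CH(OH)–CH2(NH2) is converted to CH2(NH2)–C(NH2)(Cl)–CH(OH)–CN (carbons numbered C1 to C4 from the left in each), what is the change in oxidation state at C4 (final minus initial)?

+4

Before: C4 has 1 bond to C, 2 bonds to H, 1 bond to N → oxidation state -1.
After: C4 has 1 bond to C, 3 bonds to N → oxidation state +3.
Δ = +3 − (-1) = +4, so this is an oxidation at C4.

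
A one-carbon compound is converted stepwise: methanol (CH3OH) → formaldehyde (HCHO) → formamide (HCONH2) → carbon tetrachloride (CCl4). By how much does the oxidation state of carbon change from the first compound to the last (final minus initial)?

Carbon oxidation states along the series — methanol: -2, formaldehyde: 0, formamide: +2, carbon tetrachloride: +4.
Net change = +4 − (-2) = +6.

+6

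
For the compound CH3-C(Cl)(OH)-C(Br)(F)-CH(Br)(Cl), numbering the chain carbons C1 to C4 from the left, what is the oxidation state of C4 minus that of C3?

C4: 1C, 1H, 1Cl, 1Br → 0 − 1 + 1 + 1 = +1
C3: 2C, 1F, 1Br → 0 + 1 + 1 = +2
Difference: +1 − (+2) = -1.

-1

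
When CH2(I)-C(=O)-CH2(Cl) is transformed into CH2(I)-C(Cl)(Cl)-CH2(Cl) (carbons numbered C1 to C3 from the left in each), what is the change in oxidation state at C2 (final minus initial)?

Before: C2 has 2 bonds to C, 2 bonds to O → oxidation state +2.
After: C2 has 2 bonds to C, 2 bonds to Cl → oxidation state +2.
Δ = +2 − (+2) = 0, so no net redox change at C2.

0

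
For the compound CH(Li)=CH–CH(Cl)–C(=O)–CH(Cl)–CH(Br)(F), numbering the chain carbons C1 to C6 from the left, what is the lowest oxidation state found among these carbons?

-2

Tallying each carbon's bonds:
C1: 2C, 1H, 1Li → 0 − 1 − 1 = -2
C2: 3C, 1H → 0 − 1 = -1
C3: 2C, 1H, 1Cl → 0 − 1 + 1 = 0
C4: 2C, 2O → 0 + 2 = +2
C5: 2C, 1H, 1Cl → 0 − 1 + 1 = 0
C6: 1C, 1H, 1F, 1Br → 0 − 1 + 1 + 1 = +1
The lowest value is -2.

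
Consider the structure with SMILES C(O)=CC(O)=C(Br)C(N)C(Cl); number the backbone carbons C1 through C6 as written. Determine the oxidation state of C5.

0

Assign +1 per bond to O/N/halogen, −1 per bond to H or an electropositive element, and 0 per bond to carbon.
C5 has one bond to C (0), one bond to C (0), one bond to N (+1), one bond to H (-1).
Oxidation state = 0 + 0 + 1 − 1 = 0.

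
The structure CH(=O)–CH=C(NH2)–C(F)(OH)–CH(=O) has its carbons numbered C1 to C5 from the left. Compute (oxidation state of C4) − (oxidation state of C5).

C4: 2C, 1O, 1F → 0 + 1 + 1 = +2
C5: 1C, 1H, 2O → 0 − 1 + 2 = +1
Difference: +2 − (+1) = +1.

+1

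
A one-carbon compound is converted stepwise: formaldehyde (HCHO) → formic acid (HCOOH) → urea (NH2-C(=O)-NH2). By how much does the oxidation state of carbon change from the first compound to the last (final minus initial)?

+4

Carbon oxidation states along the series — formaldehyde: 0, formic acid: +2, urea: +4.
Net change = +4 − (0) = +4.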